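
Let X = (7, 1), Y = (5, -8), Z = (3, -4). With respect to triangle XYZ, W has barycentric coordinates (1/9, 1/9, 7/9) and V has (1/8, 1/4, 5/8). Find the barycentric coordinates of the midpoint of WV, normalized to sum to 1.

(17/144, 13/72, 101/144)

Since both coordinate triples sum to 1, the midpoint's barycentrics are the componentwise average.
(1/9+1/8)/2 = 17/144; similarly 13/72 and 101/144.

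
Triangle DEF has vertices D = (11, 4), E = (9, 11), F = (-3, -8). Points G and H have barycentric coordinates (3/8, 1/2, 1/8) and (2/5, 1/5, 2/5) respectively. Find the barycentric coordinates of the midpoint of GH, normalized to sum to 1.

Since both coordinate triples sum to 1, the midpoint's barycentrics are the componentwise average.
(3/8+2/5)/2 = 31/80; similarly 7/20 and 21/80.

(31/80, 7/20, 21/80)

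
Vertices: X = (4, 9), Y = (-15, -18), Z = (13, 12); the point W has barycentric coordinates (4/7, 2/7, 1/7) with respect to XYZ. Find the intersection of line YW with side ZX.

(29/5, 48/5)

Line YW meets ZX where the Y-coordinate vanishes; zeroing W's Y-weight and renormalizing leaves Z, X-weights 1/7 : 4/7 → (1/5, 4/5).
So V = (1/5)·Z + (4/5)·X = (29/5, 48/5).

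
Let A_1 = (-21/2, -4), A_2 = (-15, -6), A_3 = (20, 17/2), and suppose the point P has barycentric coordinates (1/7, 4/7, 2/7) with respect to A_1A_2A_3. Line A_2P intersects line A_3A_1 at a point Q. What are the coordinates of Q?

(59/6, 13/3)

Line A_2P meets A_3A_1 where the A_2-coordinate vanishes; zeroing P's A_2-weight and renormalizing leaves A_3, A_1-weights 2/7 : 1/7 → (2/3, 1/3).
So Q = (2/3)·A_3 + (1/3)·A_1 = (59/6, 13/3).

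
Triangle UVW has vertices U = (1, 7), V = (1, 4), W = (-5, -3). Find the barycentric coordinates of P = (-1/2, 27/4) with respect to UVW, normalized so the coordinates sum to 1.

Signed area of the reference triangle: [UVW] = ½·(1·(4−(-3)) + 1·(-3−7) + (-5)·(7−4)) = ½·(7 − 10 − 15) = -9.
[PVW] = ½·((-1/2)·(4−(-3)) + 1·(-3−(27/4)) + (-5)·(27/4−4)) = ½·(-7/2 − 39/4 − 55/4) = -27/2, so the U-coordinate is (-27/2)/(-9) = 3/2.
[UPW] = ½·(1·(27/4−(-3)) + (-1/2)·(-3−7) + (-5)·(7−(27/4))) = ½·(39/4 + 5 − 5/4) = 27/4, so the V-coordinate is -3/4.
[UVP] = ½·(1·(4−(27/4)) + 1·(27/4−7) + (-1/2)·(7−4)) = ½·(-11/4 − 1/4 − 3/2) = -9/4, so the W-coordinate is 1/4.

(3/2, -3/4, 1/4)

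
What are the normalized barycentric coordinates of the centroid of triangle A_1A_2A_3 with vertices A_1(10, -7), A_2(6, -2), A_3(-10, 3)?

(1/3, 1/3, 1/3)

The centroid is the average of the vertices, so each weight is 1/3.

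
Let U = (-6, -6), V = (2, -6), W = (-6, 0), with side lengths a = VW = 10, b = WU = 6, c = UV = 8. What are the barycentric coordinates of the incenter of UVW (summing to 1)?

(5/12, 1/4, 1/3)

The incenter has barycentric coordinates proportional to the opposite side lengths: (10 : 6 : 8).
Normalizing by 10+6+8 = 24 gives (5/12, 1/4, 1/3).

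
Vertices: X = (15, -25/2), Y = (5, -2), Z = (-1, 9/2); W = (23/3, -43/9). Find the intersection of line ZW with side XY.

Barycentric coordinates of W with respect to XYZ: (1/3, 5/9, 1/9).
On side XY the Z-coordinate is zero; dropping W's Z-weight 1/9 and renormalizing the remaining 1/3 : 5/9 gives weights 3/8, 5/8 on X, Y.
V = (3/8)·(15, -25/2) + (5/8)·(5, -2) = (35/4, -95/16).

(35/4, -95/16)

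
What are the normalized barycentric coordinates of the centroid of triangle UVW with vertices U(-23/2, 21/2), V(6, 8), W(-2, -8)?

The centroid is the average of the vertices, so each weight is 1/3.

(1/3, 1/3, 1/3)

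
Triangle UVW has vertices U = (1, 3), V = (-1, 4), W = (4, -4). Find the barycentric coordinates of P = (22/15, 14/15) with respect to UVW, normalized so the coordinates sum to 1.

(2/5, 4/15, 1/3)

Signed area of the reference triangle: [UVW] = ½·(1·(4−(-4)) + (-1)·(-4−3) + 4·(3−4)) = ½·(8 + 7 − 4) = 11/2.
[PVW] = ½·((22/15)·(4−(-4)) + (-1)·(-4−(14/15)) + 4·(14/15−4)) = ½·(176/15 + 74/15 − 184/15) = 11/5, so the U-coordinate is (11/5)/(11/2) = 2/5.
[UPW] = ½·(1·(14/15−(-4)) + (22/15)·(-4−3) + 4·(3−(14/15))) = ½·(74/15 − 154/15 + 124/15) = 22/15, so the V-coordinate is 4/15.
[UVP] = ½·(1·(4−(14/15)) + (-1)·(14/15−3) + (22/15)·(3−4)) = ½·(46/15 + 31/15 − 22/15) = 11/6, so the W-coordinate is 1/3.
Check: 2/5 + 4/15 + 1/3 = 1.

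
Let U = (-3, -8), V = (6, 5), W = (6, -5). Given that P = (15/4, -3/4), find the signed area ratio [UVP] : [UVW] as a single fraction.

[UVW] = ½·((-3)·(5−(-5)) + 6·(-5−(-8)) + 6·(-8−5)) = ½·(-30 + 18 − 78) = -45.
[UVP] = ½·((-3)·(5−(-3/4)) + 6·(-3/4−(-8)) + (15/4)·(-8−5)) = ½·(-69/4 + 87/2 − 195/4) = -45/4, so the ratio is (-45/4)/(-45) = 1/4.

1/4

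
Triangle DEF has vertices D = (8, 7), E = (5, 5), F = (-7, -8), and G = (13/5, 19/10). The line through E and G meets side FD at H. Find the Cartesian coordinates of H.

Barycentric coordinates of G with respect to DEF: (2/5, 3/10, 3/10).
On side FD the E-coordinate is zero; dropping G's E-weight 3/10 and renormalizing the remaining 3/10 : 2/5 gives weights 3/7, 4/7 on F, D.
H = (3/7)·(-7, -8) + (4/7)·(8, 7) = (11/7, 4/7).

(11/7, 4/7)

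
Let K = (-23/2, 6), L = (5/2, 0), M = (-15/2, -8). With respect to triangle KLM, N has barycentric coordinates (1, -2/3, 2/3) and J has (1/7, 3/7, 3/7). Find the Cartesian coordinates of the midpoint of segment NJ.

Barycentric coordinates of the midpoint are the average: (4/7, -5/42, 23/42).
Converting: (4/7)·K + (-5/42)·L + (23/42)·M = (-461/42, -20/21).

(-461/42, -20/21)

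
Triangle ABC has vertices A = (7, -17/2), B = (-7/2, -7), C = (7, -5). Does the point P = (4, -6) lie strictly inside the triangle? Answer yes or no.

Barycentric coordinates of P: (6/49, 2/7, 29/49).
The three coordinates are positive, positive, positive; a point is interior exactly when all three are positive.

yes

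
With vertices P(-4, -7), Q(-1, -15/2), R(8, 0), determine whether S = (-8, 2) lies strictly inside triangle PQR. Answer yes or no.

Barycentric coordinates of S: (46/9, -136/27, 25/27).
The three coordinates are positive, negative, positive; a point is interior exactly when all three are positive.

no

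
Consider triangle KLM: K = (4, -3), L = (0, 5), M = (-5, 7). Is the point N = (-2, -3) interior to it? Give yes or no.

no

Barycentric coordinates of N: (11/8, -15/8, 3/2).
The three coordinates are positive, negative, positive; a point is interior exactly when all three are positive.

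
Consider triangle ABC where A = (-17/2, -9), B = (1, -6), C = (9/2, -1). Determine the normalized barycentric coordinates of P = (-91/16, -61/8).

(3/4, 1/8, 1/8)

Signed area of the reference triangle: [ABC] = ½·((-17/2)·(-6−(-1)) + 1·(-1−(-9)) + (9/2)·(-9−(-6))) = ½·(85/2 + 8 − 27/2) = 37/2.
[PBC] = ½·((-91/16)·(-6−(-1)) + 1·(-1−(-61/8)) + (9/2)·(-61/8−(-6))) = ½·(455/16 + 53/8 − 117/16) = 111/8, so the A-coordinate is (111/8)/(37/2) = 3/4.
[APC] = ½·((-17/2)·(-61/8−(-1)) + (-91/16)·(-1−(-9)) + (9/2)·(-9−(-61/8))) = ½·(901/16 − 91/2 − 99/16) = 37/16, so the B-coordinate is 1/8.
[ABP] = ½·((-17/2)·(-6−(-61/8)) + 1·(-61/8−(-9)) + (-91/16)·(-9−(-6))) = ½·(-221/16 + 11/8 + 273/16) = 37/16, so the C-coordinate is 1/8.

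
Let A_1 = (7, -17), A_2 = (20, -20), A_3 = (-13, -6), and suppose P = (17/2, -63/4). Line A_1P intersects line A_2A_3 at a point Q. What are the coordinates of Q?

Barycentric coordinates of P with respect to A_1A_2A_3: (1/4, 1/2, 1/4).
On side A_2A_3 the A_1-coordinate is zero; dropping P's A_1-weight 1/4 and renormalizing the remaining 1/2 : 1/4 gives weights 2/3, 1/3 on A_2, A_3.
Q = (2/3)·(20, -20) + (1/3)·(-13, -6) = (9, -46/3).

(9, -46/3)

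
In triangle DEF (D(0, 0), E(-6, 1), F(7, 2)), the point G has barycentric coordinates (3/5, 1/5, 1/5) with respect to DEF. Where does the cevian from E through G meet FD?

(7/4, 1/2)

Line EG meets FD where the E-coordinate vanishes; zeroing G's E-weight and renormalizing leaves F, D-weights 1/5 : 3/5 → (1/4, 3/4).
So H = (1/4)·F + (3/4)·D = (7/4, 1/2).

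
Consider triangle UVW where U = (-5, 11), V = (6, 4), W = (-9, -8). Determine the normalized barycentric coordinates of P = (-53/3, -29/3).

Signed area of the reference triangle: [UVW] = ½·((-5)·(4−(-8)) + 6·(-8−11) + (-9)·(11−4)) = ½·(-60 − 114 − 63) = -237/2.
[PVW] = ½·((-53/3)·(4−(-8)) + 6·(-8−(-29/3)) + (-9)·(-29/3−4)) = ½·(-212 + 10 + 123) = -79/2, so the U-coordinate is (-79/2)/(-237/2) = 1/3.
[UPW] = ½·((-5)·(-29/3−(-8)) + (-53/3)·(-8−11) + (-9)·(11−(-29/3))) = ½·(25/3 + 1007/3 − 186) = 79, so the V-coordinate is -2/3.
[UVP] = ½·((-5)·(4−(-29/3)) + 6·(-29/3−11) + (-53/3)·(11−4)) = ½·(-205/3 − 124 − 371/3) = -158, so the W-coordinate is 4/3.

(1/3, -2/3, 4/3)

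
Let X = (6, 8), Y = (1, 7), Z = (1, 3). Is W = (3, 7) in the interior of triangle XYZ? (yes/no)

Barycentric coordinates of W: (2/5, 1/2, 1/10).
The three coordinates are positive, positive, positive; a point is interior exactly when all three are positive.

yes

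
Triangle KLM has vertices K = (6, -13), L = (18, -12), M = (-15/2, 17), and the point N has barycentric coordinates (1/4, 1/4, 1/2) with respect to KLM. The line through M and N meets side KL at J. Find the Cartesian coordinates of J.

(12, -25/2)

Line MN meets KL where the M-coordinate vanishes; zeroing N's M-weight and renormalizing leaves K, L-weights 1/4 : 1/4 → (1/2, 1/2).
So J = (1/2)·K + (1/2)·L = (12, -25/2).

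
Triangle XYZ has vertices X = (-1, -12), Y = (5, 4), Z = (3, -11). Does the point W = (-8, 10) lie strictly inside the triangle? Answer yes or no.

Barycentric coordinates of W: (207/58, 95/58, -122/29).
The three coordinates are positive, positive, negative; a point is interior exactly when all three are positive.

no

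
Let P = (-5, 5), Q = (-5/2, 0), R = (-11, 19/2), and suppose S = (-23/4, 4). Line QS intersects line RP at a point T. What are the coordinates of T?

(-9, 8)

Barycentric coordinates of S with respect to PQR: (1/6, 1/2, 1/3).
On side RP the Q-coordinate is zero; dropping S's Q-weight 1/2 and renormalizing the remaining 1/3 : 1/6 gives weights 2/3, 1/3 on R, P.
T = (2/3)·(-11, 19/2) + (1/3)·(-5, 5) = (-9, 8).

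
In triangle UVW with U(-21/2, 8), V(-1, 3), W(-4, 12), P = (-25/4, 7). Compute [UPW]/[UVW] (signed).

1/3

[UVW] = ½·((-21/2)·(3−12) + (-1)·(12−8) + (-4)·(8−3)) = ½·(189/2 − 4 − 20) = 141/4.
[UPW] = ½·((-21/2)·(7−12) + (-25/4)·(12−8) + (-4)·(8−7)) = ½·(105/2 − 25 − 4) = 47/4, so the ratio is (47/4)/(141/4) = 1/3.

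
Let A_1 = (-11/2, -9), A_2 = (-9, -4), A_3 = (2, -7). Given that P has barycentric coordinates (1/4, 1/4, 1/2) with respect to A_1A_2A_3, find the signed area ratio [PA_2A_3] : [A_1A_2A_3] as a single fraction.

The signed ratio [PA_2A_3]/[A_1A_2A_3] equals the barycentric coordinate of P at vertex A_1, which is 1/4.

1/4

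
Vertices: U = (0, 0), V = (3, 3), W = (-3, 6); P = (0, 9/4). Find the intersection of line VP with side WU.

Barycentric coordinates of P with respect to UVW: (1/2, 1/4, 1/4).
On side WU the V-coordinate is zero; dropping P's V-weight 1/4 and renormalizing the remaining 1/4 : 1/2 gives weights 1/3, 2/3 on W, U.
Q = (1/3)·(-3, 6) + (2/3)·(0, 0) = (-1, 2).

(-1, 2)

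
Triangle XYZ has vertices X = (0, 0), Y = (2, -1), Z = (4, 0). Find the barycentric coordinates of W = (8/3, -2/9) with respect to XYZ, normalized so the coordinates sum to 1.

Signed area of the reference triangle: [XYZ] = ½·(0·(-1−0) + 2·(0−0) + 4·(0−(-1))) = ½·(0 + 0 + 4) = 2.
[WYZ] = ½·((8/3)·(-1−0) + 2·(0−(-2/9)) + 4·(-2/9−(-1))) = ½·(-8/3 + 4/9 + 28/9) = 4/9, so the X-coordinate is (4/9)/2 = 2/9.
[XWZ] = ½·(0·(-2/9−0) + (8/3)·(0−0) + 4·(0−(-2/9))) = ½·(0 + 0 + 8/9) = 4/9, so the Y-coordinate is 2/9.
[XYW] = ½·(0·(-1−(-2/9)) + 2·(-2/9−0) + (8/3)·(0−(-1))) = ½·(0 − 4/9 + 8/3) = 10/9, so the Z-coordinate is 5/9.
Check: 2/9 + 2/9 + 5/9 = 1.

(2/9, 2/9, 5/9)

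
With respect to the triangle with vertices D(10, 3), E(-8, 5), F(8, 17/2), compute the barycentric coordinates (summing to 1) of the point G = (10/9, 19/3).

(1/9, 4/9, 4/9)

Signed area of the reference triangle: [DEF] = ½·(10·(5−(17/2)) + (-8)·(17/2−3) + 8·(3−5)) = ½·(-35 − 44 − 16) = -95/2.
[GEF] = ½·((10/9)·(5−(17/2)) + (-8)·(17/2−(19/3)) + 8·(19/3−5)) = ½·(-35/9 − 52/3 + 32/3) = -95/18, so the D-coordinate is (-95/18)/(-95/2) = 1/9.
[DGF] = ½·(10·(19/3−(17/2)) + (10/9)·(17/2−3) + 8·(3−(19/3))) = ½·(-65/3 + 55/9 − 80/3) = -190/9, so the E-coordinate is 4/9.
[DEG] = ½·(10·(5−(19/3)) + (-8)·(19/3−3) + (10/9)·(3−5)) = ½·(-40/3 − 80/3 − 20/9) = -190/9, so the F-coordinate is 4/9.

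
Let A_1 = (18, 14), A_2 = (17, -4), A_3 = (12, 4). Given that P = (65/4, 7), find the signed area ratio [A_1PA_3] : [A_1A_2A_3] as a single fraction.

[A_1A_2A_3] = ½·(18·(-4−4) + 17·(4−14) + 12·(14−(-4))) = ½·(-144 − 170 + 216) = -49.
[A_1PA_3] = ½·(18·(7−4) + (65/4)·(4−14) + 12·(14−7)) = ½·(54 − 325/2 + 84) = -49/4, so the ratio is (-49/4)/(-49) = 1/4.

1/4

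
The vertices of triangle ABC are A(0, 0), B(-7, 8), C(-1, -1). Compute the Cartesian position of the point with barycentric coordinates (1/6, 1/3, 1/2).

(-17/6, 13/6)

P = (1/6)·A + (1/3)·B + (1/2)·C.
x-coordinate: (1/6)·0 + (1/3)·(-7) + (1/2)·(-1) = -17/6.
y-coordinate: (1/6)·0 + (1/3)·8 + (1/2)·(-1) = 13/6.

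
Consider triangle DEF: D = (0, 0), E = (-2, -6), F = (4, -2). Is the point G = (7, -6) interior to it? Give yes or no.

Barycentric coordinates of G: (-9/7, 5/14, 27/14).
The three coordinates are negative, positive, positive; a point is interior exactly when all three are positive.

no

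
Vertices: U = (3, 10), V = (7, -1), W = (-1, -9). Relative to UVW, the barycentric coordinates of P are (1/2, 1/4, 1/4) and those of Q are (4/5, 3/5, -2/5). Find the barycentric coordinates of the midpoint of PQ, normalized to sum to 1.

(13/20, 17/40, -3/40)

Since both coordinate triples sum to 1, the midpoint's barycentrics are the componentwise average.
(1/2+4/5)/2 = 13/20; similarly 17/40 and -3/40.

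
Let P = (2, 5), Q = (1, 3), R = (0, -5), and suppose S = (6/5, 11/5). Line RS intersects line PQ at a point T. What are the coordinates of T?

Barycentric coordinates of S with respect to PQR: (2/5, 2/5, 1/5).
On side PQ the R-coordinate is zero; dropping S's R-weight 1/5 and renormalizing the remaining 2/5 : 2/5 gives weights 1/2, 1/2 on P, Q.
T = (1/2)·(2, 5) + (1/2)·(1, 3) = (3/2, 4).

(3/2, 4)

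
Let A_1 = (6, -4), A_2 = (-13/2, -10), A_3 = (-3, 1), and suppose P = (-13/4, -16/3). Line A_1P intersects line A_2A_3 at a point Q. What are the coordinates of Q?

(-51/10, -28/5)

Barycentric coordinates of P with respect to A_1A_2A_3: (1/6, 1/2, 1/3).
On side A_2A_3 the A_1-coordinate is zero; dropping P's A_1-weight 1/6 and renormalizing the remaining 1/2 : 1/3 gives weights 3/5, 2/5 on A_2, A_3.
Q = (3/5)·(-13/2, -10) + (2/5)·(-3, 1) = (-51/10, -28/5).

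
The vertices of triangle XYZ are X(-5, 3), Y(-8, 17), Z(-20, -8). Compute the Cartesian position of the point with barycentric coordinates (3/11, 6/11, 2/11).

W = (3/11)·X + (6/11)·Y + (2/11)·Z.
x-coordinate: (3/11)·(-5) + (6/11)·(-8) + (2/11)·(-20) = -103/11.
y-coordinate: (3/11)·3 + (6/11)·17 + (2/11)·(-8) = 95/11.

(-103/11, 95/11)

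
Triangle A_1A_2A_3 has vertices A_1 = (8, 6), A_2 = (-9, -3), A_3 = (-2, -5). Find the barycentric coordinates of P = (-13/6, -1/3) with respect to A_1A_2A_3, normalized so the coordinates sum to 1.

Signed area of the reference triangle: [A_1A_2A_3] = ½·(8·(-3−(-5)) + (-9)·(-5−6) + (-2)·(6−(-3))) = ½·(16 + 99 − 18) = 97/2.
[PA_2A_3] = ½·((-13/6)·(-3−(-5)) + (-9)·(-5−(-1/3)) + (-2)·(-1/3−(-3))) = ½·(-13/3 + 42 − 16/3) = 97/6, so the A_1-coordinate is (97/6)/(97/2) = 1/3.
[A_1PA_3] = ½·(8·(-1/3−(-5)) + (-13/6)·(-5−6) + (-2)·(6−(-1/3))) = ½·(112/3 + 143/6 − 38/3) = 97/4, so the A_2-coordinate is 1/2.
[A_1A_2P] = ½·(8·(-3−(-1/3)) + (-9)·(-1/3−6) + (-13/6)·(6−(-3))) = ½·(-64/3 + 57 − 39/2) = 97/12, so the A_3-coordinate is 1/6.

(1/3, 1/2, 1/6)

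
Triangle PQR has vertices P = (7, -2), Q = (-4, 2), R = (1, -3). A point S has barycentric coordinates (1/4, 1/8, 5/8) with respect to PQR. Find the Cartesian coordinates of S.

(15/8, -17/8)

S = (1/4)·P + (1/8)·Q + (5/8)·R.
x-coordinate: (1/4)·7 + (1/8)·(-4) + (5/8)·1 = 15/8.
y-coordinate: (1/4)·(-2) + (1/8)·2 + (5/8)·(-3) = -17/8.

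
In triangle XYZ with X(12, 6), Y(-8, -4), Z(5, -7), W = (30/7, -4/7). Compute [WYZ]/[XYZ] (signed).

3/7

[XYZ] = ½·(12·(-4−(-7)) + (-8)·(-7−6) + 5·(6−(-4))) = ½·(36 + 104 + 50) = 95.
[WYZ] = ½·((30/7)·(-4−(-7)) + (-8)·(-7−(-4/7)) + 5·(-4/7−(-4))) = ½·(90/7 + 360/7 + 120/7) = 285/7, so the ratio is (285/7)/95 = 3/7.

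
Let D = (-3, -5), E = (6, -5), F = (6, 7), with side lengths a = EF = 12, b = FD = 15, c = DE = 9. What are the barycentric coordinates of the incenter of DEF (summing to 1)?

The incenter has barycentric coordinates proportional to the opposite side lengths: (12 : 15 : 9).
Normalizing by 12+15+9 = 36 gives (1/3, 5/12, 1/4).

(1/3, 5/12, 1/4)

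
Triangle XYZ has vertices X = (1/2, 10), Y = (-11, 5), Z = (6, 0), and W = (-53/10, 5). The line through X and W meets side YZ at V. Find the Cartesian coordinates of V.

(-27/4, 15/4)

Barycentric coordinates of W with respect to XYZ: (1/5, 3/5, 1/5).
On side YZ the X-coordinate is zero; dropping W's X-weight 1/5 and renormalizing the remaining 3/5 : 1/5 gives weights 3/4, 1/4 on Y, Z.
V = (3/4)·(-11, 5) + (1/4)·(6, 0) = (-27/4, 15/4).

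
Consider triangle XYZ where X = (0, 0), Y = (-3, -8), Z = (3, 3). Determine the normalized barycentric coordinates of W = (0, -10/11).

(7/11, 2/11, 2/11)

Signed area of the reference triangle: [XYZ] = ½·(0·(-8−3) + (-3)·(3−0) + 3·(0−(-8))) = ½·(0 − 9 + 24) = 15/2.
[WYZ] = ½·(0·(-8−3) + (-3)·(3−(-10/11)) + 3·(-10/11−(-8))) = ½·(0 − 129/11 + 234/11) = 105/22, so the X-coordinate is (105/22)/(15/2) = 7/11.
[XWZ] = ½·(0·(-10/11−3) + 0·(3−0) + 3·(0−(-10/11))) = ½·(0 + 0 + 30/11) = 15/11, so the Y-coordinate is 2/11.
[XYW] = ½·(0·(-8−(-10/11)) + (-3)·(-10/11−0) + 0·(0−(-8))) = ½·(0 + 30/11 + 0) = 15/11, so the Z-coordinate is 2/11.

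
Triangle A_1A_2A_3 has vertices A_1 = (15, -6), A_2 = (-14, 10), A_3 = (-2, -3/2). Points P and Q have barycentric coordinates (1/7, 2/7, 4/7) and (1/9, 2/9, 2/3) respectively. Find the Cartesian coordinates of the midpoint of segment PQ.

(-26/9, 107/126)

Barycentric coordinates of the midpoint are the average: (8/63, 16/63, 13/21).
Converting: (8/63)·A_1 + (16/63)·A_2 + (13/21)·A_3 = (-26/9, 107/126).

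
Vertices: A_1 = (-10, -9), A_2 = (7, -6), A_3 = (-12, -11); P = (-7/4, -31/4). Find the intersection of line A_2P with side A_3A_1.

Barycentric coordinates of P with respect to A_1A_2A_3: (3/8, 1/2, 1/8).
On side A_3A_1 the A_2-coordinate is zero; dropping P's A_2-weight 1/2 and renormalizing the remaining 1/8 : 3/8 gives weights 1/4, 3/4 on A_3, A_1.
Q = (1/4)·(-12, -11) + (3/4)·(-10, -9) = (-21/2, -19/2).

(-21/2, -19/2)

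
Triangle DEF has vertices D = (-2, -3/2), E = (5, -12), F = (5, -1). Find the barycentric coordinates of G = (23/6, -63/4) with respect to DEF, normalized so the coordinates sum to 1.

(1/6, 4/3, -1/2)

Signed area of the reference triangle: [DEF] = ½·((-2)·(-12−(-1)) + 5·(-1−(-3/2)) + 5·(-3/2−(-12))) = ½·(22 + 5/2 + 105/2) = 77/2.
[GEF] = ½·((23/6)·(-12−(-1)) + 5·(-1−(-63/4)) + 5·(-63/4−(-12))) = ½·(-253/6 + 295/4 − 75/4) = 77/12, so the D-coordinate is (77/12)/(77/2) = 1/6.
[DGF] = ½·((-2)·(-63/4−(-1)) + (23/6)·(-1−(-3/2)) + 5·(-3/2−(-63/4))) = ½·(59/2 + 23/12 + 285/4) = 154/3, so the E-coordinate is 4/3.
[DEG] = ½·((-2)·(-12−(-63/4)) + 5·(-63/4−(-3/2)) + (23/6)·(-3/2−(-12))) = ½·(-15/2 − 285/4 + 161/4) = -77/4, so the F-coordinate is -1/2.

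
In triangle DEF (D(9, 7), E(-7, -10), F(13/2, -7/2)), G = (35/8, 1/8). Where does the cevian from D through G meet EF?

Barycentric coordinates of G with respect to DEF: (1/2, 1/4, 1/4).
On side EF the D-coordinate is zero; dropping G's D-weight 1/2 and renormalizing the remaining 1/4 : 1/4 gives weights 1/2, 1/2 on E, F.
H = (1/2)·(-7, -10) + (1/2)·(13/2, -7/2) = (-1/4, -27/4).

(-1/4, -27/4)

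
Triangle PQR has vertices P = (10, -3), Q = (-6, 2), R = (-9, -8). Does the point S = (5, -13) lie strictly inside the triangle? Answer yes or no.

Barycentric coordinates of S: (31/35, -33/35, 37/35).
The three coordinates are positive, negative, positive; a point is interior exactly when all three are positive.

no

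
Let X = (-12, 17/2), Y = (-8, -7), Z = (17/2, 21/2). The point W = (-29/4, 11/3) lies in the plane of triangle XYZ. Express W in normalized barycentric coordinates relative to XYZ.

Signed area of the reference triangle: [XYZ] = ½·((-12)·(-7−(21/2)) + (-8)·(21/2−(17/2)) + (17/2)·(17/2−(-7))) = ½·(210 − 16 + 527/4) = 1303/8.
[WYZ] = ½·((-29/4)·(-7−(21/2)) + (-8)·(21/2−(11/3)) + (17/2)·(11/3−(-7))) = ½·(1015/8 − 164/3 + 272/3) = 1303/16, so the X-coordinate is (1303/16)/(1303/8) = 1/2.
[XWZ] = ½·((-12)·(11/3−(21/2)) + (-29/4)·(21/2−(17/2)) + (17/2)·(17/2−(11/3))) = ½·(82 − 29/2 + 493/12) = 1303/24, so the Y-coordinate is 1/3.
[XYW] = ½·((-12)·(-7−(11/3)) + (-8)·(11/3−(17/2)) + (-29/4)·(17/2−(-7))) = ½·(128 + 116/3 − 899/8) = 1303/48, so the Z-coordinate is 1/6.

(1/2, 1/3, 1/6)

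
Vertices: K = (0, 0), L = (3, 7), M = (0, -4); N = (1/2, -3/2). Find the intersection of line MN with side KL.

(3/2, 7/2)

Barycentric coordinates of N with respect to KLM: (1/6, 1/6, 2/3).
On side KL the M-coordinate is zero; dropping N's M-weight 2/3 and renormalizing the remaining 1/6 : 1/6 gives weights 1/2, 1/2 on K, L.
J = (1/2)·(0, 0) + (1/2)·(3, 7) = (3/2, 7/2).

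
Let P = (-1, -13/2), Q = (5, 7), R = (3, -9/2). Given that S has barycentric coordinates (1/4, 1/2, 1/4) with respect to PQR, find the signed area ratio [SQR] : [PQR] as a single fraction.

1/4

The signed ratio [SQR]/[PQR] equals the barycentric coordinate of S at vertex P, which is 1/4.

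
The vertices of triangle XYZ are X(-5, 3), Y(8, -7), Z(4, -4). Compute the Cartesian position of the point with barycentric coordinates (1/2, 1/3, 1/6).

W = (1/2)·X + (1/3)·Y + (1/6)·Z.
x-coordinate: (1/2)·(-5) + (1/3)·8 + (1/6)·4 = 5/6.
y-coordinate: (1/2)·3 + (1/3)·(-7) + (1/6)·(-4) = -3/2.

(5/6, -3/2)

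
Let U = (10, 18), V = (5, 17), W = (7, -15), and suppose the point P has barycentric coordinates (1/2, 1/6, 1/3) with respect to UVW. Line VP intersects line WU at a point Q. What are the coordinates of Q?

(44/5, 24/5)

Line VP meets WU where the V-coordinate vanishes; zeroing P's V-weight and renormalizing leaves W, U-weights 1/3 : 1/2 → (2/5, 3/5).
So Q = (2/5)·W + (3/5)·U = (44/5, 24/5).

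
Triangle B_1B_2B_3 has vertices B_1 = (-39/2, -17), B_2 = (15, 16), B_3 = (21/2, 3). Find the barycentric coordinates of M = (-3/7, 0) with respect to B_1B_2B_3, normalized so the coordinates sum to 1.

(3/7, 3/7, 1/7)

Signed area of the reference triangle: [B_1B_2B_3] = ½·((-39/2)·(16−3) + 15·(3−(-17)) + (21/2)·(-17−16)) = ½·(-507/2 + 300 − 693/2) = -150.
[MB_2B_3] = ½·((-3/7)·(16−3) + 15·(3−0) + (21/2)·(0−16)) = ½·(-39/7 + 45 − 168) = -450/7, so the B_1-coordinate is (-450/7)/(-150) = 3/7.
[B_1MB_3] = ½·((-39/2)·(0−3) + (-3/7)·(3−(-17)) + (21/2)·(-17−0)) = ½·(117/2 − 60/7 − 357/2) = -450/7, so the B_2-coordinate is 3/7.
[B_1B_2M] = ½·((-39/2)·(16−0) + 15·(0−(-17)) + (-3/7)·(-17−16)) = ½·(-312 + 255 + 99/7) = -150/7, so the B_3-coordinate is 1/7.
Check: 3/7 + 3/7 + 1/7 = 1.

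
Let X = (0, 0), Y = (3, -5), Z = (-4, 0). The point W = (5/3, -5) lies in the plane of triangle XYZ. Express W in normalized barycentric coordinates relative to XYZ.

Signed area of the reference triangle: [XYZ] = ½·(0·(-5−0) + 3·(0−0) + (-4)·(0−(-5))) = ½·(0 + 0 − 20) = -10.
[WYZ] = ½·((5/3)·(-5−0) + 3·(0−(-5)) + (-4)·(-5−(-5))) = ½·(-25/3 + 15 + 0) = 10/3, so the X-coordinate is (10/3)/(-10) = -1/3.
[XWZ] = ½·(0·(-5−0) + (5/3)·(0−0) + (-4)·(0−(-5))) = ½·(0 + 0 − 20) = -10, so the Y-coordinate is 1.
[XYW] = ½·(0·(-5−(-5)) + 3·(-5−0) + (5/3)·(0−(-5))) = ½·(0 − 15 + 25/3) = -10/3, so the Z-coordinate is 1/3.
Check: -1/3 + 1 + 1/3 = 1.

(-1/3, 1, 1/3)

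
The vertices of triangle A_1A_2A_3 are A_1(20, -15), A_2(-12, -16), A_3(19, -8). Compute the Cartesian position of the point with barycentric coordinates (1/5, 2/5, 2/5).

P = (1/5)·A_1 + (2/5)·A_2 + (2/5)·A_3.
x-coordinate: (1/5)·20 + (2/5)·(-12) + (2/5)·19 = 34/5.
y-coordinate: (1/5)·(-15) + (2/5)·(-16) + (2/5)·(-8) = -63/5.

(34/5, -63/5)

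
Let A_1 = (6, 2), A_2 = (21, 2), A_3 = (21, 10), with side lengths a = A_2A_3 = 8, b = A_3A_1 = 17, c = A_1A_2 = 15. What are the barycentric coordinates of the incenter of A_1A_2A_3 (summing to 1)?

(1/5, 17/40, 3/8)

The incenter has barycentric coordinates proportional to the opposite side lengths: (8 : 17 : 15).
Normalizing by 8+17+15 = 40 gives (1/5, 17/40, 3/8).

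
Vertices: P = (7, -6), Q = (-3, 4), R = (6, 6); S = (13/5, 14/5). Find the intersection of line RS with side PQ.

Barycentric coordinates of S with respect to PQR: (1/5, 2/5, 2/5).
On side PQ the R-coordinate is zero; dropping S's R-weight 2/5 and renormalizing the remaining 1/5 : 2/5 gives weights 1/3, 2/3 on P, Q.
T = (1/3)·(7, -6) + (2/3)·(-3, 4) = (1/3, 2/3).

(1/3, 2/3)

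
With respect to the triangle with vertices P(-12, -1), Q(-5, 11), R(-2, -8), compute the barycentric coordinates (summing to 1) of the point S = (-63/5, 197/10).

Signed area of the reference triangle: [PQR] = ½·((-12)·(11−(-8)) + (-5)·(-8−(-1)) + (-2)·(-1−11)) = ½·(-228 + 35 + 24) = -169/2.
[SQR] = ½·((-63/5)·(11−(-8)) + (-5)·(-8−(197/10)) + (-2)·(197/10−11)) = ½·(-1197/5 + 277/2 − 87/5) = -1183/20, so the P-coordinate is (-1183/20)/(-169/2) = 7/10.
[PSR] = ½·((-12)·(197/10−(-8)) + (-63/5)·(-8−(-1)) + (-2)·(-1−(197/10))) = ½·(-1662/5 + 441/5 + 207/5) = -507/5, so the Q-coordinate is 6/5.
[PQS] = ½·((-12)·(11−(197/10)) + (-5)·(197/10−(-1)) + (-63/5)·(-1−11)) = ½·(522/5 − 207/2 + 756/5) = 1521/20, so the R-coordinate is -9/10.
Check: 7/10 + 6/5 − 9/10 = 1.

(7/10, 6/5, -9/10)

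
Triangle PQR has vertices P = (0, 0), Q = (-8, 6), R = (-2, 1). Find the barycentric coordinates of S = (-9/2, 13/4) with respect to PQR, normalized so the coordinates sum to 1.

Signed area of the reference triangle: [PQR] = ½·(0·(6−1) + (-8)·(1−0) + (-2)·(0−6)) = ½·(0 − 8 + 12) = 2.
[SQR] = ½·((-9/2)·(6−1) + (-8)·(1−(13/4)) + (-2)·(13/4−6)) = ½·(-45/2 + 18 + 11/2) = 1/2, so the P-coordinate is (1/2)/2 = 1/4.
[PSR] = ½·(0·(13/4−1) + (-9/2)·(1−0) + (-2)·(0−(13/4))) = ½·(0 − 9/2 + 13/2) = 1, so the Q-coordinate is 1/2.
[PQS] = ½·(0·(6−(13/4)) + (-8)·(13/4−0) + (-9/2)·(0−6)) = ½·(0 − 26 + 27) = 1/2, so the R-coordinate is 1/4.
Check: 1/4 + 1/2 + 1/4 = 1.

(1/4, 1/2, 1/4)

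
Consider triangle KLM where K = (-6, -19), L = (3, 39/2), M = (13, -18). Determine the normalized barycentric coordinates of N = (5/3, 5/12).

(1/3, 1/2, 1/6)

Signed area of the reference triangle: [KLM] = ½·((-6)·(39/2−(-18)) + 3·(-18−(-19)) + 13·(-19−(39/2))) = ½·(-225 + 3 − 1001/2) = -1445/4.
[NLM] = ½·((5/3)·(39/2−(-18)) + 3·(-18−(5/12)) + 13·(5/12−(39/2))) = ½·(125/2 − 221/4 − 2977/12) = -1445/12, so the K-coordinate is (-1445/12)/(-1445/4) = 1/3.
[KNM] = ½·((-6)·(5/12−(-18)) + (5/3)·(-18−(-19)) + 13·(-19−(5/12))) = ½·(-221/2 + 5/3 − 3029/12) = -1445/8, so the L-coordinate is 1/2.
[KLN] = ½·((-6)·(39/2−(5/12)) + 3·(5/12−(-19)) + (5/3)·(-19−(39/2))) = ½·(-229/2 + 233/4 − 385/6) = -1445/24, so the M-coordinate is 1/6.
Check: 1/3 + 1/2 + 1/6 = 1.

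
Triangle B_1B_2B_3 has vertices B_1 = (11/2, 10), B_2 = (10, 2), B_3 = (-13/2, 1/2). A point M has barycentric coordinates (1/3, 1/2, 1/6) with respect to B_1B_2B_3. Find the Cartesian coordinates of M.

M = (1/3)·B_1 + (1/2)·B_2 + (1/6)·B_3.
x-coordinate: (1/3)·(11/2) + (1/2)·10 + (1/6)·(-13/2) = 23/4.
y-coordinate: (1/3)·10 + (1/2)·2 + (1/6)·(1/2) = 53/12.

(23/4, 53/12)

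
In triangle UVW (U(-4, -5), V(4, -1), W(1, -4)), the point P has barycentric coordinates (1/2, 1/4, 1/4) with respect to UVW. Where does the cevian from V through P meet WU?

Line VP meets WU where the V-coordinate vanishes; zeroing P's V-weight and renormalizing leaves W, U-weights 1/4 : 1/2 → (1/3, 2/3).
So Q = (1/3)·W + (2/3)·U = (-7/3, -14/3).

(-7/3, -14/3)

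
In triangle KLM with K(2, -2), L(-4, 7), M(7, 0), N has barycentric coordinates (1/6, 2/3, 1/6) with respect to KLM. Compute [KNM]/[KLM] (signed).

2/3

The signed ratio [KNM]/[KLM] equals the barycentric coordinate of N at vertex L, which is 2/3.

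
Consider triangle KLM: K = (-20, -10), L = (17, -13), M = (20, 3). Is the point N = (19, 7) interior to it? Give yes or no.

Barycentric coordinates of N: (28/601, -173/601, 746/601).
The three coordinates are positive, negative, positive; a point is interior exactly when all three are positive.

no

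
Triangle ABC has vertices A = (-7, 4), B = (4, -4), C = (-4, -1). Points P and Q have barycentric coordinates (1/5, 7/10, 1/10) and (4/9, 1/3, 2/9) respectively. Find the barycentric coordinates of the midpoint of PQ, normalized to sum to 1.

Since both coordinate triples sum to 1, the midpoint's barycentrics are the componentwise average.
(1/5+4/9)/2 = 29/90; similarly 31/60 and 29/180.

(29/90, 31/60, 29/180)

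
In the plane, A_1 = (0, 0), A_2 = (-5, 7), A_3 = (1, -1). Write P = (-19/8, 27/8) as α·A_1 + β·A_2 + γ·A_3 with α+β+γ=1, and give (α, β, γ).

(3/8, 1/2, 1/8)

Signed area of the reference triangle: [A_1A_2A_3] = ½·(0·(7−(-1)) + (-5)·(-1−0) + 1·(0−7)) = ½·(0 + 5 − 7) = -1.
[PA_2A_3] = ½·((-19/8)·(7−(-1)) + (-5)·(-1−(27/8)) + 1·(27/8−7)) = ½·(-19 + 175/8 − 29/8) = -3/8, so the A_1-coordinate is (-3/8)/(-1) = 3/8.
[A_1PA_3] = ½·(0·(27/8−(-1)) + (-19/8)·(-1−0) + 1·(0−(27/8))) = ½·(0 + 19/8 − 27/8) = -1/2, so the A_2-coordinate is 1/2.
[A_1A_2P] = ½·(0·(7−(27/8)) + (-5)·(27/8−0) + (-19/8)·(0−7)) = ½·(0 − 135/8 + 133/8) = -1/8, so the A_3-coordinate is 1/8.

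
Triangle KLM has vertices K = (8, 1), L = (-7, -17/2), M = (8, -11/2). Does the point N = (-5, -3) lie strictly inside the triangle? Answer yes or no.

no

Barycentric coordinates of N: (51/65, 13/15, -127/195).
The three coordinates are positive, positive, negative; a point is interior exactly when all three are positive.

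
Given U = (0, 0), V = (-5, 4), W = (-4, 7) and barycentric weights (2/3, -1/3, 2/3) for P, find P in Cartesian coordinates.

(-1, 10/3)

P = (2/3)·U + (-1/3)·V + (2/3)·W.
x-coordinate: (2/3)·0 + (-1/3)·(-5) + (2/3)·(-4) = -1.
y-coordinate: (2/3)·0 + (-1/3)·4 + (2/3)·7 = 10/3.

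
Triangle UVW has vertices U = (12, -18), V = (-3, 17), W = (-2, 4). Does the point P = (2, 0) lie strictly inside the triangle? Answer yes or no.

Barycentric coordinates of P: (3/10, 1/5, 1/2).
The three coordinates are positive, positive, positive; a point is interior exactly when all three are positive.

yes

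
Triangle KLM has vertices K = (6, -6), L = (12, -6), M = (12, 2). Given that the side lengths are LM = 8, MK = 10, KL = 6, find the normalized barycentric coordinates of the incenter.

(1/3, 5/12, 1/4)

The incenter has barycentric coordinates proportional to the opposite side lengths: (8 : 10 : 6).
Normalizing by 8+10+6 = 24 gives (1/3, 5/12, 1/4).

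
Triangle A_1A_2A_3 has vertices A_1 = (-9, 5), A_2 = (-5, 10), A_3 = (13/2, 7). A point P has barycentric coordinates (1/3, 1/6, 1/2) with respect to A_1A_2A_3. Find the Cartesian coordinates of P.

P = (1/3)·A_1 + (1/6)·A_2 + (1/2)·A_3.
x-coordinate: (1/3)·(-9) + (1/6)·(-5) + (1/2)·(13/2) = -7/12.
y-coordinate: (1/3)·5 + (1/6)·10 + (1/2)·7 = 41/6.

(-7/12, 41/6)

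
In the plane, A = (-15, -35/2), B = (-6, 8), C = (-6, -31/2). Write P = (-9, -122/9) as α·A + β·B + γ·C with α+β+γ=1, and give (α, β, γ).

Signed area of the reference triangle: [ABC] = ½·((-15)·(8−(-31/2)) + (-6)·(-31/2−(-35/2)) + (-6)·(-35/2−8)) = ½·(-705/2 − 12 + 153) = -423/4.
[PBC] = ½·((-9)·(8−(-31/2)) + (-6)·(-31/2−(-122/9)) + (-6)·(-122/9−8)) = ½·(-423/2 + 35/3 + 388/3) = -141/4, so the A-coordinate is (-141/4)/(-423/4) = 1/3.
[APC] = ½·((-15)·(-122/9−(-31/2)) + (-9)·(-31/2−(-35/2)) + (-6)·(-35/2−(-122/9))) = ½·(-175/6 − 18 + 71/3) = -47/4, so the B-coordinate is 1/9.
[ABP] = ½·((-15)·(8−(-122/9)) + (-6)·(-122/9−(-35/2)) + (-9)·(-35/2−8)) = ½·(-970/3 − 71/3 + 459/2) = -235/4, so the C-coordinate is 5/9.
Check: 1/3 + 1/9 + 5/9 = 1.

(1/3, 1/9, 5/9)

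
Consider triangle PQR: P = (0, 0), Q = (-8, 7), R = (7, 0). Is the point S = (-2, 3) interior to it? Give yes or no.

Barycentric coordinates of S: (18/49, 3/7, 10/49).
The three coordinates are positive, positive, positive; a point is interior exactly when all three are positive.

yes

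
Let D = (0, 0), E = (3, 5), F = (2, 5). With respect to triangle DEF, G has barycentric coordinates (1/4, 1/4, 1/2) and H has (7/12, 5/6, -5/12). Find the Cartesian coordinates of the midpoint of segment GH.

(41/24, 35/12)

Barycentric coordinates of the midpoint are the average: (5/12, 13/24, 1/24).
Converting: (5/12)·D + (13/24)·E + (1/24)·F = (41/24, 35/12).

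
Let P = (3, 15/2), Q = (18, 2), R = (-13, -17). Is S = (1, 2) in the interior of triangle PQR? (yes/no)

yes

Barycentric coordinates of S: (646/911, 78/911, 187/911).
The three coordinates are positive, positive, positive; a point is interior exactly when all three are positive.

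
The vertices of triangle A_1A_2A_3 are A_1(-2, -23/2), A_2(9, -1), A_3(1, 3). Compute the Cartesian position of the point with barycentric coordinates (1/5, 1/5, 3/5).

P = (1/5)·A_1 + (1/5)·A_2 + (3/5)·A_3.
x-coordinate: (1/5)·(-2) + (1/5)·9 + (3/5)·1 = 2.
y-coordinate: (1/5)·(-23/2) + (1/5)·(-1) + (3/5)·3 = -7/10.

(2, -7/10)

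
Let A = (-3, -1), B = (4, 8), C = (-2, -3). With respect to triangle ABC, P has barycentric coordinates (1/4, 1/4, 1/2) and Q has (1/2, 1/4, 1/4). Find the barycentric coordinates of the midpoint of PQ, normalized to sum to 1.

Since both coordinate triples sum to 1, the midpoint's barycentrics are the componentwise average.
(1/4+1/2)/2 = 3/8; similarly 1/4 and 3/8.

(3/8, 1/4, 3/8)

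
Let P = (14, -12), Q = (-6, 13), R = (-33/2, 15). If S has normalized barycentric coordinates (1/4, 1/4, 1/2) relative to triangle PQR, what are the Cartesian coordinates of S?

(-25/4, 31/4)

S = (1/4)·P + (1/4)·Q + (1/2)·R.
x-coordinate: (1/4)·14 + (1/4)·(-6) + (1/2)·(-33/2) = -25/4.
y-coordinate: (1/4)·(-12) + (1/4)·13 + (1/2)·15 = 31/4.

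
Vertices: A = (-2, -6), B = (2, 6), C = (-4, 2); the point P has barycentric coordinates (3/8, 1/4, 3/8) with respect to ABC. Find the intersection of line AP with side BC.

Line AP meets BC where the A-coordinate vanishes; zeroing P's A-weight and renormalizing leaves B, C-weights 1/4 : 3/8 → (2/5, 3/5).
So Q = (2/5)·B + (3/5)·C = (-8/5, 18/5).

(-8/5, 18/5)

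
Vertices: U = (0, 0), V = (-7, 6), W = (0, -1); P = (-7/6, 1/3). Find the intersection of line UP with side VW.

Barycentric coordinates of P with respect to UVW: (1/6, 1/6, 2/3).
On side VW the U-coordinate is zero; dropping P's U-weight 1/6 and renormalizing the remaining 1/6 : 2/3 gives weights 1/5, 4/5 on V, W.
Q = (1/5)·(-7, 6) + (4/5)·(0, -1) = (-7/5, 2/5).

(-7/5, 2/5)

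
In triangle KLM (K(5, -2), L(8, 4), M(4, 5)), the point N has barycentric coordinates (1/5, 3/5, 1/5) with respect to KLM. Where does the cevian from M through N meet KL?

Line MN meets KL where the M-coordinate vanishes; zeroing N's M-weight and renormalizing leaves K, L-weights 1/5 : 3/5 → (1/4, 3/4).
So J = (1/4)·K + (3/4)·L = (29/4, 5/2).

(29/4, 5/2)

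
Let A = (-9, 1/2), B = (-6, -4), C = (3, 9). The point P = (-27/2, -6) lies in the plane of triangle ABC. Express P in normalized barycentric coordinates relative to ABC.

(1, 1/2, -1/2)

Signed area of the reference triangle: [ABC] = ½·((-9)·(-4−9) + (-6)·(9−(1/2)) + 3·(1/2−(-4))) = ½·(117 − 51 + 27/2) = 159/4.
[PBC] = ½·((-27/2)·(-4−9) + (-6)·(9−(-6)) + 3·(-6−(-4))) = ½·(351/2 − 90 − 6) = 159/4, so the A-coordinate is (159/4)/(159/4) = 1.
[APC] = ½·((-9)·(-6−9) + (-27/2)·(9−(1/2)) + 3·(1/2−(-6))) = ½·(135 − 459/4 + 39/2) = 159/8, so the B-coordinate is 1/2.
[ABP] = ½·((-9)·(-4−(-6)) + (-6)·(-6−(1/2)) + (-27/2)·(1/2−(-4))) = ½·(-18 + 39 − 243/4) = -159/8, so the C-coordinate is -1/2.
Check: 1 + 1/2 − 1/2 = 1.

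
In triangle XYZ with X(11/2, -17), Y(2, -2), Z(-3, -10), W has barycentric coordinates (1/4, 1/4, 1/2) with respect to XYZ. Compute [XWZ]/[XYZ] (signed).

1/4

The signed ratio [XWZ]/[XYZ] equals the barycentric coordinate of W at vertex Y, which is 1/4.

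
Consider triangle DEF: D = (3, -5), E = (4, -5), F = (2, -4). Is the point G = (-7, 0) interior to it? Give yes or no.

Barycentric coordinates of G: (1, -5, 5).
The three coordinates are positive, negative, positive; a point is interior exactly when all three are positive.

no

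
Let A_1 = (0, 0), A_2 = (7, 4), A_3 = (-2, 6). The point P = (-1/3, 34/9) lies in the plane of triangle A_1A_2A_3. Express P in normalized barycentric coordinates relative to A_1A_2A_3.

Signed area of the reference triangle: [A_1A_2A_3] = ½·(0·(4−6) + 7·(6−0) + (-2)·(0−4)) = ½·(0 + 42 + 8) = 25.
[PA_2A_3] = ½·((-1/3)·(4−6) + 7·(6−(34/9)) + (-2)·(34/9−4)) = ½·(2/3 + 140/9 + 4/9) = 25/3, so the A_1-coordinate is (25/3)/25 = 1/3.
[A_1PA_3] = ½·(0·(34/9−6) + (-1/3)·(6−0) + (-2)·(0−(34/9))) = ½·(0 − 2 + 68/9) = 25/9, so the A_2-coordinate is 1/9.
[A_1A_2P] = ½·(0·(4−(34/9)) + 7·(34/9−0) + (-1/3)·(0−4)) = ½·(0 + 238/9 + 4/3) = 125/9, so the A_3-coordinate is 5/9.
Check: 1/3 + 1/9 + 5/9 = 1.

(1/3, 1/9, 5/9)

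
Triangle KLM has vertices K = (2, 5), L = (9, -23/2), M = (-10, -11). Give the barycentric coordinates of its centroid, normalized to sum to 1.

The centroid is the average of the vertices, so each weight is 1/3.

(1/3, 1/3, 1/3)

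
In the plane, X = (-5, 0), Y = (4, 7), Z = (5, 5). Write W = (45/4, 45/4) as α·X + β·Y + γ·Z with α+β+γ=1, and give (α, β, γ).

Signed area of the reference triangle: [XYZ] = ½·((-5)·(7−5) + 4·(5−0) + 5·(0−7)) = ½·(-10 + 20 − 35) = -25/2.
[WYZ] = ½·((45/4)·(7−5) + 4·(5−(45/4)) + 5·(45/4−7)) = ½·(45/2 − 25 + 85/4) = 75/8, so the X-coordinate is (75/8)/(-25/2) = -3/4.
[XWZ] = ½·((-5)·(45/4−5) + (45/4)·(5−0) + 5·(0−(45/4))) = ½·(-125/4 + 225/4 − 225/4) = -125/8, so the Y-coordinate is 5/4.
[XYW] = ½·((-5)·(7−(45/4)) + 4·(45/4−0) + (45/4)·(0−7)) = ½·(85/4 + 45 − 315/4) = -25/4, so the Z-coordinate is 1/2.
Check: -3/4 + 5/4 + 1/2 = 1.

(-3/4, 5/4, 1/2)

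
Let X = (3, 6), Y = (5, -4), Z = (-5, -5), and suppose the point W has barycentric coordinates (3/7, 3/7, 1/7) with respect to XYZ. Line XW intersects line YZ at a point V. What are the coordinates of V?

(5/2, -17/4)

Line XW meets YZ where the X-coordinate vanishes; zeroing W's X-weight and renormalizing leaves Y, Z-weights 3/7 : 1/7 → (3/4, 1/4).
So V = (3/4)·Y + (1/4)·Z = (5/2, -17/4).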